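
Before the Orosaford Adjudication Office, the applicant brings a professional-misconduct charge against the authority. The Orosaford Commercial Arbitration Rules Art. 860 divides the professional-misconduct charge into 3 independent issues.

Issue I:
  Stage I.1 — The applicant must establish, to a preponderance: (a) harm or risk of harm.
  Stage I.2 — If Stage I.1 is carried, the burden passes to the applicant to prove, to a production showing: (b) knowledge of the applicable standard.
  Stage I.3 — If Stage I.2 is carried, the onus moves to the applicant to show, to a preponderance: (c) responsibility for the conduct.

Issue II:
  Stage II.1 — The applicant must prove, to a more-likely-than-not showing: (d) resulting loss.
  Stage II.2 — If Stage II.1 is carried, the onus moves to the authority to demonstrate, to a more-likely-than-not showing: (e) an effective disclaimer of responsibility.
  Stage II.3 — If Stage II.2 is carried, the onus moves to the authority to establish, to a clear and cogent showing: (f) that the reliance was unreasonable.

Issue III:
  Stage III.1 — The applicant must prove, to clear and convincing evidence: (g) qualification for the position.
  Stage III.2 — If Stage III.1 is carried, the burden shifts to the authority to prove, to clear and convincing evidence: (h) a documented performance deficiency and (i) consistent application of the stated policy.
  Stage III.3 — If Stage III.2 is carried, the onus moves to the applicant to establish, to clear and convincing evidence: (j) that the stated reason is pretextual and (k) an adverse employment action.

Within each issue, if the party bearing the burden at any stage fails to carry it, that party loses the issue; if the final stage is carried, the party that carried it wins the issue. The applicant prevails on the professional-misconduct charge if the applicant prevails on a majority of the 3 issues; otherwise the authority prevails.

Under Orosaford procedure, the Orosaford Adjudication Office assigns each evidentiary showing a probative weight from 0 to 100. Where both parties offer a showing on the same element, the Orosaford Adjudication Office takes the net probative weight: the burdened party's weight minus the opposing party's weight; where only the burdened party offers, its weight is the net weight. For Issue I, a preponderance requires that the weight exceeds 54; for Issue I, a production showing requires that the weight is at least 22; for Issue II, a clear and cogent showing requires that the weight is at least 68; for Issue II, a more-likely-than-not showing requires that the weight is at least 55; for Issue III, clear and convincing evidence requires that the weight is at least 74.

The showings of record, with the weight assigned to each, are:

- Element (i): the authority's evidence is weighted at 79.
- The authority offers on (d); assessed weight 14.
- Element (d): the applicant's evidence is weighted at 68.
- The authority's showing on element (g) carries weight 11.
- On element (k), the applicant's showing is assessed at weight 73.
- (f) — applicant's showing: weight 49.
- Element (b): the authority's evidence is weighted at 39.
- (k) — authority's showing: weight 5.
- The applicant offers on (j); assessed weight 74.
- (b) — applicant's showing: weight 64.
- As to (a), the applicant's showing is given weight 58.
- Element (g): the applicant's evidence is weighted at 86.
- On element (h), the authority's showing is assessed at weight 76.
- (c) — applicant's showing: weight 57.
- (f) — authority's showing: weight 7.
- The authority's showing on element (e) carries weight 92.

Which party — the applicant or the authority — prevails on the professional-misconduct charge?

— Issue I —
At Stage I.1 the applicant must meet a preponderance (weight exceeds 54): on (a) the weight is 58, > 54, so (a) meets the standard.
  Stage I.1 carried; the burden remains with the applicant.
At Stage I.2 the applicant must meet a production showing (weight is at least 22): on (b) the weight is 64 less the opposing 39 gives net 25, ≥ 22, so (b) meets the standard.
  Stage I.2 carried; the burden remains with the applicant.
At Stage I.3 the applicant must meet a preponderance (weight exceeds 54): on (c) the weight is 57, which does exceed 54, so (c) meets the standard.
  Stage I.3 carried; the final stage is satisfied.
All stages carried — the applicant prevails on this issue.
— Issue II —
At Stage II.1 the applicant must meet a more-likely-than-not showing (weight is at least 55): on (d) the weight is 68 less the opposing 14 gives net 54, < 55, so (d) does not meet the standard.
  Stage II.1 not carried; the applicant fails its burden.
So the authority prevails on this issue.
— Issue III —
At Stage III.1 the applicant must meet clear and convincing evidence (weight is at least 74): on (g) the weight is 86 less the opposing 11 gives net 75, ≥ 74, so (g) meets the standard.
  All elements met. The burden passes to the authority.
At Stage III.2 the authority must meet clear and convincing evidence (weight is at least 74): on (h) the weight is 76, ≥ 74, so (h) meets the standard; on (i) the weight is 79, which does reach 74, so (i) meets the standard.
  All elements met. The burden passes to the applicant.
At Stage III.3 the applicant must meet clear and convincing evidence (weight is at least 74): on (j) the weight is 74, which does reach 74, so (j) meets the standard; on (k) the weight is 73 less the opposing 5 gives net 68, < 74, so (k) does not meet the standard.
  Not every element is met, so the applicant fails to carry Stage III.3.
So the authority prevails on this issue.
Per-issue: Issue I → applicant; Issue II → authority; Issue III → authority. The applicant must prevail on a majority of issues; overall, the authority prevails.

authority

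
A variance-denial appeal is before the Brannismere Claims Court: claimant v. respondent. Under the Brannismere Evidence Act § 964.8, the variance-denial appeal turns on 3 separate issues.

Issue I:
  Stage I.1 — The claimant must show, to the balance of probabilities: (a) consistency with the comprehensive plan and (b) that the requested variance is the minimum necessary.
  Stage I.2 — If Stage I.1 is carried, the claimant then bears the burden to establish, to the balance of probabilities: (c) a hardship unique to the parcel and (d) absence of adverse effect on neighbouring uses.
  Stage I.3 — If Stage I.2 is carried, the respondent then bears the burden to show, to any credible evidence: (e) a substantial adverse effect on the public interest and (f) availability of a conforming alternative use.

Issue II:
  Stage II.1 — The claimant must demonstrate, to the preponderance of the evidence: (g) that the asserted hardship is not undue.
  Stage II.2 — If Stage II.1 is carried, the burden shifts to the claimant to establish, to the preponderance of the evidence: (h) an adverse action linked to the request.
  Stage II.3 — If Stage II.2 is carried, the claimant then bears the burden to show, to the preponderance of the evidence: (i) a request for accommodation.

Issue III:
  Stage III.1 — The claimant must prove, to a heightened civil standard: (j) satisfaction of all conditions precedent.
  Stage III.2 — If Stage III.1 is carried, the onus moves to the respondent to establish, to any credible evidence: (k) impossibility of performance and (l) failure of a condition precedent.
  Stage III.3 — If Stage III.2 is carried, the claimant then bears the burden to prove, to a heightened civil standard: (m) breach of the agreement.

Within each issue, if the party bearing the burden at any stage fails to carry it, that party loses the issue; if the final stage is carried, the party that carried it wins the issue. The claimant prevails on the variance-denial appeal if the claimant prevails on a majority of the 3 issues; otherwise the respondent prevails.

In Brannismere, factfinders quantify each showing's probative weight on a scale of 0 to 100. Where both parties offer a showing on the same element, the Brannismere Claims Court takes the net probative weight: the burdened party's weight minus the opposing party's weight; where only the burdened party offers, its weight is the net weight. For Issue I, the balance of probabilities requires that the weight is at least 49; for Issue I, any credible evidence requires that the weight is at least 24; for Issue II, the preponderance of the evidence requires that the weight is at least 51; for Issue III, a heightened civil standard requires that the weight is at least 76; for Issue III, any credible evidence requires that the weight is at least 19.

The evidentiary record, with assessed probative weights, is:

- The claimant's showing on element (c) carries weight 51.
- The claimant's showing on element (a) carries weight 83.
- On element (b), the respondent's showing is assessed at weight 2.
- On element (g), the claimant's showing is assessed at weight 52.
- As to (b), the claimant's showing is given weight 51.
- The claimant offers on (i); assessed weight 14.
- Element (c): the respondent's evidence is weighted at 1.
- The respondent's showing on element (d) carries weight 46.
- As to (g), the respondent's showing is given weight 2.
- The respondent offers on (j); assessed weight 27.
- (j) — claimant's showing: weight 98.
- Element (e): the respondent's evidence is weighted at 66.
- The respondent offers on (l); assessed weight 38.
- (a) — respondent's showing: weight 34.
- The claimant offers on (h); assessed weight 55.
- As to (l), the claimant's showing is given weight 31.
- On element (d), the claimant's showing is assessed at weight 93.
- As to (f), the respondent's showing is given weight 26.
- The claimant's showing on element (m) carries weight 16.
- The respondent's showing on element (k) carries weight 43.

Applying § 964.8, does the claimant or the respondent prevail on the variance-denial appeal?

— Issue I —
At Stage I.1 the claimant must meet the balance of probabilities (weight is at least 49): on (a) the weight is 83 less the opposing 34 gives net 49, ≥ 49, so (a) meets the standard; on (b) the weight is 51 less the opposing 2 gives net 49, ≥ 49, so (b) meets the standard.
  Stage I.1 carried; the burden remains with the claimant.
At Stage I.2 the claimant must meet the balance of probabilities (weight is at least 49): on (c) the weight is 51 less the opposing 1 gives net 50, which does reach 49, so (c) meets the standard; on (d) the weight is 93 less the opposing 46 gives net 47, < 49, so (d) does not meet the standard.
  The claimant does not carry Stage I.2.
The analysis ends at Stage I.2; the respondent prevails on this issue.
— Issue II —
Stage II.1 — burden on claimant; standard: the preponderance of the evidence (weight is at least 51).
    (g): 52 − 2 = 50 < 51 [not met]
  The claimant does not carry Stage II.1.
The analysis ends at Stage II.1; the respondent prevails on this issue.
— Issue III —
Stage III.1 (claimant, a heightened civil standard, weight is at least 76): (j) net 98−27=71 < 76 — fails.
  Stage III.1 not carried; the claimant fails its burden.
The respondent prevails on this issue.
Per-issue: Issue I → respondent; Issue II → respondent; Issue III → respondent. The claimant must prevail on a majority of issues; overall, the respondent prevails.

respondent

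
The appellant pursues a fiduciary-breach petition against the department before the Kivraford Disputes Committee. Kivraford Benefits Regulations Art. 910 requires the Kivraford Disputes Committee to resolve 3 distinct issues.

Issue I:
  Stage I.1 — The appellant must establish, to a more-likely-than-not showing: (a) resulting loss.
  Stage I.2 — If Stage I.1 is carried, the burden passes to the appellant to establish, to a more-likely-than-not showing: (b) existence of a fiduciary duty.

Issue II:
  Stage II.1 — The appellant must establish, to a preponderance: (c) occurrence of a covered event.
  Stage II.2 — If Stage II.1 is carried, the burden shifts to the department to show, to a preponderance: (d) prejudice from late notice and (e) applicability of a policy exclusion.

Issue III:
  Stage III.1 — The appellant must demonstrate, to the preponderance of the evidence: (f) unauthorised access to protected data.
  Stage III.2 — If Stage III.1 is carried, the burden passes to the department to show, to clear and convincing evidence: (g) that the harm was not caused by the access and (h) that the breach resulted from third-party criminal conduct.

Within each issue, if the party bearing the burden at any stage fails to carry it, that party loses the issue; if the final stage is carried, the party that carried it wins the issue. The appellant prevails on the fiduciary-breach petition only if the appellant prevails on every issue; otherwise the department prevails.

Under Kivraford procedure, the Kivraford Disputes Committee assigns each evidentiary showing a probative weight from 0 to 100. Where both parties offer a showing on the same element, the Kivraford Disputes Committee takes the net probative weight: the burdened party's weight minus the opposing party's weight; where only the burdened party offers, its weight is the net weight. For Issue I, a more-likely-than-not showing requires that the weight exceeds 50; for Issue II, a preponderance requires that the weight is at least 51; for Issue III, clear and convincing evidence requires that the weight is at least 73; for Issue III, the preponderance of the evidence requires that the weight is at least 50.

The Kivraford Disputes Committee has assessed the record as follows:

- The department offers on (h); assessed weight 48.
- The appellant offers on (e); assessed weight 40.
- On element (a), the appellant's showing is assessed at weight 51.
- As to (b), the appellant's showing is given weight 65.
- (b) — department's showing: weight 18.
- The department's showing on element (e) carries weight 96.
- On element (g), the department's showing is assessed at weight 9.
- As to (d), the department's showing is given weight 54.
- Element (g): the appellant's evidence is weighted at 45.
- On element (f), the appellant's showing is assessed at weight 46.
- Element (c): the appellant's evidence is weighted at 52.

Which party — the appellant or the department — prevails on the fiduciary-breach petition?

— Issue I —
At Stage I.1 the appellant must meet a more-likely-than-not showing (weight exceeds 50): on (a) the weight is 51, which does exceed 50, so (a) meets the standard.
  Stage I.1 is satisfied; the appellant continues to bear the burden.
At Stage I.2 the appellant must meet a more-likely-than-not showing (weight exceeds 50): on (b) the weight is 65 less the opposing 18 gives net 47, which does not exceed 50, so (b) does not meet the standard.
  Not every element is met, so the appellant fails to carry Stage I.2.
So the department prevails on this issue.
— Issue II —
Stage II.1 (appellant, a preponderance, weight is at least 51): (c) 52 ≥ 51 — meets.
  Stage II.1 carried; the burden shifts to the department.
Stage II.2 (department, a preponderance, weight is at least 51): (d) 54 ≥ 51 — meets; (e) net 96−40=56 ≥ 51 — meets.
  The department carries the last stage.
Every stage carried; the department prevails on this issue.
— Issue III —
At Stage III.1 the appellant must meet the preponderance of the evidence (weight is at least 50): on (f) the weight is 46, which does not reach 50, so (f) does not meet the standard.
  The appellant does not carry Stage III.1.
The analysis ends at Stage III.1; the department prevails on this issue.
Per-issue: Issue I → department; Issue II → department; Issue III → department. The appellant must prevail on every issue; overall, the department prevails.

department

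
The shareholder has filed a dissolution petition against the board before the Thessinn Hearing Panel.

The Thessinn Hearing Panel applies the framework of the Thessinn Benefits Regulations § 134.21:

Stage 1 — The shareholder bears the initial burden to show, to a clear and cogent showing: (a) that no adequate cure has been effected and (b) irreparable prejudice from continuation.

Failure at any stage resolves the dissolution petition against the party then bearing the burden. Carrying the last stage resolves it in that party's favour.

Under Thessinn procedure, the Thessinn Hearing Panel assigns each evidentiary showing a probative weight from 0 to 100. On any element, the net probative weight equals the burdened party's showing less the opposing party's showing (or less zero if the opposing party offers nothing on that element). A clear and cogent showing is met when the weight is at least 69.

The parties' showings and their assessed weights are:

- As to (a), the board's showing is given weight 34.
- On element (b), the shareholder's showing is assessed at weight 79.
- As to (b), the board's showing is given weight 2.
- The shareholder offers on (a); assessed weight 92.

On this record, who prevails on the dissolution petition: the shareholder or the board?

board

Stage 1 — burden on shareholder; standard: a clear and cogent showing (weight is at least 69).
    (a): 92 − 34 = 58 < 69 [not met]
    (b): 79 − 2 = 77 ≥ 69 [met]
  Not every element is met, so the shareholder fails to carry Stage 1.
So the board prevails.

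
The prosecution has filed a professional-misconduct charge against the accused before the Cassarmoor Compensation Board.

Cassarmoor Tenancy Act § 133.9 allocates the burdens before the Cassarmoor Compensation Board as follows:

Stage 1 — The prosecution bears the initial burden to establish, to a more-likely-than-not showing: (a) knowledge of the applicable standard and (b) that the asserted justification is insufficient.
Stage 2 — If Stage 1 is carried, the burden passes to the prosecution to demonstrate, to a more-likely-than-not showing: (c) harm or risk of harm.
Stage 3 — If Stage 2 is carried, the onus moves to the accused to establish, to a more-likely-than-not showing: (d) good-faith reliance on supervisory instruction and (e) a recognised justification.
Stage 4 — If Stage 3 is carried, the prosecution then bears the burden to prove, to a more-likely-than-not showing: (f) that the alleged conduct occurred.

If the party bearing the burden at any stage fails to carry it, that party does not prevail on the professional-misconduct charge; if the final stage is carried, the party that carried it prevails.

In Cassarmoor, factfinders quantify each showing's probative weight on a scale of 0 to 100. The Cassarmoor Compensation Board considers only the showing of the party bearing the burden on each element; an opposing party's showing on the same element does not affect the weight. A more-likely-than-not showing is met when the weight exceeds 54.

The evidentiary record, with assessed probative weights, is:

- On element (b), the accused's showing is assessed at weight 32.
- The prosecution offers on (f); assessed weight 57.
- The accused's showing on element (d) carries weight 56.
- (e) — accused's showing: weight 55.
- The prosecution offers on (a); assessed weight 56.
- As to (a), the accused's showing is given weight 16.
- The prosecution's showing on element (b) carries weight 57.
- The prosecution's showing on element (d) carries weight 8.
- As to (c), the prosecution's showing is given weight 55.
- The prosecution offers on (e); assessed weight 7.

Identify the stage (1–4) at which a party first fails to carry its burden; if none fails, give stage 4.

stage 4

Stage 1 (prosecution, a more-likely-than-not showing, weight exceeds 54): (a) 56 (accused's 16 disregarded) > 54 — meets; (b) 57 (accused's 32 disregarded) > 54 — meets.
  Stage 1 is satisfied; the prosecution continues to bear the burden.
Stage 2 (prosecution, a more-likely-than-not showing, weight exceeds 54): (c) 55 > 54 — meets.
  Stage 2 carried; the burden shifts to the accused.
Stage 3 (accused, a more-likely-than-not showing, weight exceeds 54): (d) 56 (prosecution's 8 disregarded) > 54 — meets; (e) 55 (prosecution's 7 disregarded) > 54 — meets.
  All elements met. The burden passes to the prosecution.
Stage 4 (prosecution, a more-likely-than-not showing, weight exceeds 54): (f) 57 > 54 — meets.
  The prosecution carries the last stage.
Every stage carried; the prosecution prevails.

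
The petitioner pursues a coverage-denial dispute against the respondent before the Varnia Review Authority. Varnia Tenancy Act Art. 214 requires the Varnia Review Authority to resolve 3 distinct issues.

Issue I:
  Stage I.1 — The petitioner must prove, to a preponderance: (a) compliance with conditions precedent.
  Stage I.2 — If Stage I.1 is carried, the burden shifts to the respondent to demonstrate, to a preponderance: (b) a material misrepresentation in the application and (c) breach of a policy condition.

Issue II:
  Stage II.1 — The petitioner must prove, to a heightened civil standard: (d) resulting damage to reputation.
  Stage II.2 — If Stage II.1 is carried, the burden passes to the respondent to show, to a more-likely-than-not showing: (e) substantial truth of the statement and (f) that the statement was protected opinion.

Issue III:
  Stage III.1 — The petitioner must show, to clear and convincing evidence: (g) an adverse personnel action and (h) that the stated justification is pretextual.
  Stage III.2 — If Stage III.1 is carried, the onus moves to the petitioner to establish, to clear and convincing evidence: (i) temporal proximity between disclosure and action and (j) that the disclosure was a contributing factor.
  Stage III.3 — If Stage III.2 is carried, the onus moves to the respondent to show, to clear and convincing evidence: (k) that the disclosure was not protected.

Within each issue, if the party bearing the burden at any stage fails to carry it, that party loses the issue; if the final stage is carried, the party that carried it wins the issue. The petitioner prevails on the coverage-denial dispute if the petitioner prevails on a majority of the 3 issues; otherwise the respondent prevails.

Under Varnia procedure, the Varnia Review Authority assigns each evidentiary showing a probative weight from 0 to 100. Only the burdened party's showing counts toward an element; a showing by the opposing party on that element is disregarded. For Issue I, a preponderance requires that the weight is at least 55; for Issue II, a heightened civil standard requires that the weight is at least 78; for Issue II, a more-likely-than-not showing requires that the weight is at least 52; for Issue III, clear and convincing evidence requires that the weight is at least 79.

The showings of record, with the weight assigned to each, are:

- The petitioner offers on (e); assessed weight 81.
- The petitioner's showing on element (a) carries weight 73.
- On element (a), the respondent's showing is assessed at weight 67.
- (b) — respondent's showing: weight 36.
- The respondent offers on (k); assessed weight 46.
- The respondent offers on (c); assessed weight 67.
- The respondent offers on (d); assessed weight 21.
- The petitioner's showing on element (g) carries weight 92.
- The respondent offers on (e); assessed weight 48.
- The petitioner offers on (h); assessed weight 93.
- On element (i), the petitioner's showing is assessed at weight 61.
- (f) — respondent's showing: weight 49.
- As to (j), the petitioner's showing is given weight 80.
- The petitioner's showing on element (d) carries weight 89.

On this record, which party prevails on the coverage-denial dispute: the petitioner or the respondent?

— Issue I —
Stage I.1 — burden on petitioner; standard: a preponderance (weight is at least 55).
    (a): 73 (respondent's 67 disregarded) ≥ 55 [met]
  All elements met. The burden passes to the respondent.
Stage I.2 — burden on respondent; standard: a preponderance (weight is at least 55).
    (b): 36 < 55 [not met]
    (c): 67 ≥ 55 [met]
  The respondent does not carry Stage I.2.
So the petitioner prevails on this issue.
— Issue II —
At Stage II.1 the petitioner must meet a heightened civil standard (weight is at least 78): on (d) the weight is 89 (the respondent's 21 is given no effect), ≥ 78, so (d) meets the standard.
  All elements met. The burden passes to the respondent.
At Stage II.2 the respondent must meet a more-likely-than-not showing (weight is at least 52): on (e) the weight is 48 (the petitioner's 81 is given no effect), which does not reach 52, so (e) does not meet the standard; on (f) the weight is 49, which does not reach 52, so (f) does not meet the standard.
  Stage II.2 not carried; the respondent fails its burden.
The analysis ends at Stage II.2; the petitioner prevails on this issue.
— Issue III —
Stage III.1 — burden on petitioner; standard: clear and convincing evidence (weight is at least 79).
    (g): 92 ≥ 79 [met]
    (h): 93 ≥ 79 [met]
  All elements met. The petitioner retains the burden for Stage III.2.
Stage III.2 — burden on petitioner; standard: clear and convincing evidence (weight is at least 79).
    (i): 61 < 79 [not met]
    (j): 80 ≥ 79 [met]
  Stage III.2 not carried; the petitioner fails its burden.
The analysis ends at Stage III.2; the respondent prevails on this issue.
Per-issue: Issue I → petitioner; Issue II → petitioner; Issue III → respondent. The petitioner must prevail on a majority of issues; overall, the petitioner prevails.

petitioner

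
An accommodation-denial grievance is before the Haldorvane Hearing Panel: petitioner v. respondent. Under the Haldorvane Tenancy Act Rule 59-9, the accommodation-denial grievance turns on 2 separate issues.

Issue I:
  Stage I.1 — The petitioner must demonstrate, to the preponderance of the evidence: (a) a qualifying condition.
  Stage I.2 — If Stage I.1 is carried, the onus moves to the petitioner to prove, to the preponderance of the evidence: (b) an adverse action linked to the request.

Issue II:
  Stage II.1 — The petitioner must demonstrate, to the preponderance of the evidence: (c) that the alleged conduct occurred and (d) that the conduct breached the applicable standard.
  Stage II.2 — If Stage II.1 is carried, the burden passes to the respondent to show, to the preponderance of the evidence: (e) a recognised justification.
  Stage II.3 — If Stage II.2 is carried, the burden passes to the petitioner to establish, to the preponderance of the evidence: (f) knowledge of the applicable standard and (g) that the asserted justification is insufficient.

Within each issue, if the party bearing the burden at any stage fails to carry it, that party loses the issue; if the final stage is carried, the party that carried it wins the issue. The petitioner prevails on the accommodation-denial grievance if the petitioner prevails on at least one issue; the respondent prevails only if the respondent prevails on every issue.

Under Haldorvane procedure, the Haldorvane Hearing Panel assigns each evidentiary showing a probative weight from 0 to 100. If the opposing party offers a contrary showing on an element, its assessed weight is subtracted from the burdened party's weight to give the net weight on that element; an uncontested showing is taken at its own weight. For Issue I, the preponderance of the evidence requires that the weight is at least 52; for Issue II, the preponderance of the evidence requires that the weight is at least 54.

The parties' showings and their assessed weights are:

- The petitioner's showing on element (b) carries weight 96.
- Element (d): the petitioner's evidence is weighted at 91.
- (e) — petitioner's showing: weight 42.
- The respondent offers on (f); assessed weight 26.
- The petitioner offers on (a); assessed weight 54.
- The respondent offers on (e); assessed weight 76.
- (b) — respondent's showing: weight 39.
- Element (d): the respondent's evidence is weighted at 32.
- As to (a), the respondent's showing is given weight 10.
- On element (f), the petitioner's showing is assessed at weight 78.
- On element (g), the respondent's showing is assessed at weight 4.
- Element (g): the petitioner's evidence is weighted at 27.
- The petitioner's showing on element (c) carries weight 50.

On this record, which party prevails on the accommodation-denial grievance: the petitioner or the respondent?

respondent

— Issue I —
Stage I.1 (petitioner, the preponderance of the evidence, weight is at least 52): (a) net 54−10=44 < 52 — fails.
  Not every element is met, so the petitioner fails to carry Stage I.1.
The analysis ends at Stage I.1; the respondent prevails on this issue.
— Issue II —
At Stage II.1 the petitioner must meet the preponderance of the evidence (weight is at least 54): on (c) the weight is 50, < 54, so (c) does not meet the standard; on (d) the weight is 91 less the opposing 32 gives net 59, which does reach 54, so (d) meets the standard.
  The petitioner does not carry Stage II.1.
The respondent prevails on this issue.
Per-issue: Issue I → respondent; Issue II → respondent. The petitioner must prevail on at least one issue; overall, the respondent prevails.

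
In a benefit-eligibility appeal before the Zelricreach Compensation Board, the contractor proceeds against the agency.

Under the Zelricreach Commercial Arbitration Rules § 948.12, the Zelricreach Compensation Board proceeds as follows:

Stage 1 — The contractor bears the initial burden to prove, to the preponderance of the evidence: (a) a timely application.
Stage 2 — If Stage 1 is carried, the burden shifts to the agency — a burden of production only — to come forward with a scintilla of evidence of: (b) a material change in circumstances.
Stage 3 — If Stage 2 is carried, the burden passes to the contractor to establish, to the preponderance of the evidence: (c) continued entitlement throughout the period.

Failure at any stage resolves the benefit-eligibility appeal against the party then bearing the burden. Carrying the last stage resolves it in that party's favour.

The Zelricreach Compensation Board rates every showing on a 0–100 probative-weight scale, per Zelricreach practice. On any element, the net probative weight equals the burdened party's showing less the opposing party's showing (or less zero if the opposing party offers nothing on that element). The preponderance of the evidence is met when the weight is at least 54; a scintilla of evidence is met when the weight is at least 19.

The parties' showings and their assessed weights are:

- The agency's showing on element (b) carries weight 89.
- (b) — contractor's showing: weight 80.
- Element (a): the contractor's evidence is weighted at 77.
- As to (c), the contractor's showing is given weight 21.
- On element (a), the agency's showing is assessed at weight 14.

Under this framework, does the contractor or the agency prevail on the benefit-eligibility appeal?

Stage 1 — burden on contractor; standard: the preponderance of the evidence (weight is at least 54).
    (a): 77 − 14 = 63 ≥ 54 [met]
  The contractor carries Stage 1; the agency now bears the burden.
Stage 2 — burden on agency; standard: a scintilla of evidence (weight is at least 19).
    (b): 89 − 80 = 9 < 19 [not met]
  Stage 2 not carried; the agency fails its burden.
The contractor prevails.

contractor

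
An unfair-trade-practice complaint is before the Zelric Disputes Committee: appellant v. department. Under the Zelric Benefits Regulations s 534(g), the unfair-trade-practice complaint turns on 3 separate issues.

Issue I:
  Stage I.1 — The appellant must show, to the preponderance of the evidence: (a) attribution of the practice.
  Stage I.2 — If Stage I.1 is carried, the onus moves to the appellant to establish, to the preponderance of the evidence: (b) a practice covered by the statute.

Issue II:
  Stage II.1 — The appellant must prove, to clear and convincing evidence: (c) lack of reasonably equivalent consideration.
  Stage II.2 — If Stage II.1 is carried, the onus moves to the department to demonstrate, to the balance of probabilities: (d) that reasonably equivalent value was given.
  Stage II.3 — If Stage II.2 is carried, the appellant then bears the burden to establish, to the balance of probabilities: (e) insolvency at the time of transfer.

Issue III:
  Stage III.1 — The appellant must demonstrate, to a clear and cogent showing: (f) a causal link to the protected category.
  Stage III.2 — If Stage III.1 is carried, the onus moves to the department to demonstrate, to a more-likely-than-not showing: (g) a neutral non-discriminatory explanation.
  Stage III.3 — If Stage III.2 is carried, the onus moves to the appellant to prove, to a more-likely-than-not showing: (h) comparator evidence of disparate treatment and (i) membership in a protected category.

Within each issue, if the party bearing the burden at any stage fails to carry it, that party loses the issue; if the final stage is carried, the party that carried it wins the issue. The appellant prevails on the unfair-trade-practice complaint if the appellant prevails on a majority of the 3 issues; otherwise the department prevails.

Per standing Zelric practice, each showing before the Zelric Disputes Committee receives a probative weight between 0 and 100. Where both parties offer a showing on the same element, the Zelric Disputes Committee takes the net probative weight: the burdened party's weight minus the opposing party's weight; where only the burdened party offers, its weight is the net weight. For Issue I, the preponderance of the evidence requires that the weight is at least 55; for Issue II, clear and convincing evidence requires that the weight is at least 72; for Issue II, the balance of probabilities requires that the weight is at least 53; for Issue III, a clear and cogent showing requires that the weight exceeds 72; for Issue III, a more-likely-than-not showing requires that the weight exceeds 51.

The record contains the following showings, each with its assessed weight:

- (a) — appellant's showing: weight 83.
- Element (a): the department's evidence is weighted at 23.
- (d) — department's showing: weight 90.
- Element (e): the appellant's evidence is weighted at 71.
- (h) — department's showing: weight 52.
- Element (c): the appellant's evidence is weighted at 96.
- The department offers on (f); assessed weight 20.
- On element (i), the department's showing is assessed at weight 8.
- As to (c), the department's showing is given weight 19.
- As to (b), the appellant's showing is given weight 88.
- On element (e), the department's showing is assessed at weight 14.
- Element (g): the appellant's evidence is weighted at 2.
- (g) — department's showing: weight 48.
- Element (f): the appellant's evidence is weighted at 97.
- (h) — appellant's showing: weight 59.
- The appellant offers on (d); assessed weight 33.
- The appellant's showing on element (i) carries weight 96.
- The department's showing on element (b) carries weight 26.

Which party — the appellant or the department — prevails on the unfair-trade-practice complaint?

appellant

— Issue I —
Stage I.1 — burden on appellant; standard: the preponderance of the evidence (weight is at least 55).
    (a): 83 − 23 = 60 ≥ 55 [met]
  Stage I.1 is satisfied; the appellant continues to bear the burden.
Stage I.2 — burden on appellant; standard: the preponderance of the evidence (weight is at least 55).
    (b): 88 − 26 = 62 ≥ 55 [met]
  The appellant carries the last stage.
All stages carried — the appellant prevails on this issue.
— Issue II —
Stage II.1 (appellant, clear and convincing evidence, weight is at least 72): (c) net 96−19=77 ≥ 72 — meets.
  All elements met. The burden passes to the department.
Stage II.2 (department, the balance of probabilities, weight is at least 53): (d) net 90−33=57 ≥ 53 — meets.
  All elements met. The burden passes to the appellant.
Stage II.3 (appellant, the balance of probabilities, weight is at least 53): (e) net 71−14=57 ≥ 53 — meets.
  Stage II.3 carried; the final stage is satisfied.
All stages carried — the appellant prevails on this issue.
— Issue III —
Stage III.1 — burden on appellant; standard: a clear and cogent showing (weight exceeds 72).
    (f): 97 − 20 = 77 > 72 [met]
  Stage III.1 carried; the burden shifts to the department.
Stage III.2 — burden on department; standard: a more-likely-than-not showing (weight exceeds 51).
    (g): 48 − 2 = 46 ≤ 51 [not met]
  Not every element is met, so the department fails to carry Stage III.2.
The analysis ends at Stage III.2; the appellant prevails on this issue.
Per-issue: Issue I → appellant; Issue II → appellant; Issue III → appellant. The appellant must prevail on a majority of issues; overall, the appellant prevails.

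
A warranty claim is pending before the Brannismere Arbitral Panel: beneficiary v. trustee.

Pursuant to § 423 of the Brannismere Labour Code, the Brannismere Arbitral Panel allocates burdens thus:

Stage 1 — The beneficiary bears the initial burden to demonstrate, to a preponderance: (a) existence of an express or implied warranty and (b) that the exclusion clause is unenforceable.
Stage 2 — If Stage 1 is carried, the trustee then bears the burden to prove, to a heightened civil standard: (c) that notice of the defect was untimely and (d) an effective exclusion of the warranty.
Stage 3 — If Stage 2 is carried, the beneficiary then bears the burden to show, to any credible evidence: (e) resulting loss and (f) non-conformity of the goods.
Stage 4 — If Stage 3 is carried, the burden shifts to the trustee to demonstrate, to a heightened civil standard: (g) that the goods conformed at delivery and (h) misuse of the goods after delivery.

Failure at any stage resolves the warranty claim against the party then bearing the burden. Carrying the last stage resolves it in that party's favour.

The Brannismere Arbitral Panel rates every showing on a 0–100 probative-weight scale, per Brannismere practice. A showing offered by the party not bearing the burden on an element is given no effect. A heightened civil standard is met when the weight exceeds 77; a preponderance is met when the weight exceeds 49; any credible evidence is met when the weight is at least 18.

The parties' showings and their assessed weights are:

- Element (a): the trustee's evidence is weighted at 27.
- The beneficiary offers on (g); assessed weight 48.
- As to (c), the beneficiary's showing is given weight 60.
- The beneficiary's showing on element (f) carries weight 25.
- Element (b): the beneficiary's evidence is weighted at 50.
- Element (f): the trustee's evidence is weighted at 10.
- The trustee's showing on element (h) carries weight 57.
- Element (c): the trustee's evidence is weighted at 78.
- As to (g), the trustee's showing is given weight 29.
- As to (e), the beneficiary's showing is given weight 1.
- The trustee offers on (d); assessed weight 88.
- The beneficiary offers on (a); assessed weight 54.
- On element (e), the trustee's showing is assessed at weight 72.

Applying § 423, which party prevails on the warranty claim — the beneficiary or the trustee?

At Stage 1 the beneficiary must meet a preponderance (weight exceeds 49): on (a) the weight is 54 (the trustee's 27 is given no effect), which does exceed 49, so (a) meets the standard; on (b) the weight is 50, > 49, so (b) meets the standard.
  Stage 1 is satisfied; the onus moves to the trustee.
At Stage 2 the trustee must meet a heightened civil standard (weight exceeds 77): on (c) the weight is 78 (the beneficiary's 60 is given no effect), > 77, so (c) meets the standard; on (d) the weight is 88, > 77, so (d) meets the standard.
  The trustee carries Stage 2; the beneficiary now bears the burden.
At Stage 3 the beneficiary must meet any credible evidence (weight is at least 18): on (e) the weight is 1 (the trustee's 72 is given no effect), < 18, so (e) does not meet the standard; on (f) the weight is 25 (the trustee's 10 is given no effect), which does reach 18, so (f) meets the standard.
  The beneficiary does not carry Stage 3.
The analysis ends at Stage 3; the trustee prevails.

trustee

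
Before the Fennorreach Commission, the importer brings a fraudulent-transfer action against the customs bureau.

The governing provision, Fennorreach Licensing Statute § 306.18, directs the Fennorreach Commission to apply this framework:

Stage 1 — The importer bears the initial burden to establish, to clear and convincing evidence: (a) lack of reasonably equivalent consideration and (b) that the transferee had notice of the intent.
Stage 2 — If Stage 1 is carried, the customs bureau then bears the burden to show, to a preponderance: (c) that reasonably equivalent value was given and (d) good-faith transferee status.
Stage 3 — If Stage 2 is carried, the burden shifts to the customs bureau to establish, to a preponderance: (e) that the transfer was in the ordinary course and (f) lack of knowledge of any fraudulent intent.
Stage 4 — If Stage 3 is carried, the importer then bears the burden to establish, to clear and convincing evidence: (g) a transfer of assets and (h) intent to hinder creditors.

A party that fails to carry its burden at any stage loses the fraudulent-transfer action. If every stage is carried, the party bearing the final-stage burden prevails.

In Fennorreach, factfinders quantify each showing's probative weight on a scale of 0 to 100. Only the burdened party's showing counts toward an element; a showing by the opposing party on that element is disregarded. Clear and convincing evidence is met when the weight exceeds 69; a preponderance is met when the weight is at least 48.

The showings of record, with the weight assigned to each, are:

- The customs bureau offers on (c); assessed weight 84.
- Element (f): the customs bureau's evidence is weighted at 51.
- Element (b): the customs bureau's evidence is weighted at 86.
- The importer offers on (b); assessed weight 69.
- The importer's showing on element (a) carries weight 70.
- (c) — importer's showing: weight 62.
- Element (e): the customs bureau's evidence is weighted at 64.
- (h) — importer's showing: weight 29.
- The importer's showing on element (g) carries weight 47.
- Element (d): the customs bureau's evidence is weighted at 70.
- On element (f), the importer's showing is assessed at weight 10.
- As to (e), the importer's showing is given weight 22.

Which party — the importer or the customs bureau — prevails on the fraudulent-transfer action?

Stage 1 — burden on importer; standard: clear and convincing evidence (weight exceeds 69).
    (a): 70 > 69 [met]
    (b): 69 (customs bureau's 86 disregarded) ≤ 69 [not met]
  The importer does not carry Stage 1.
So the customs bureau prevails.

customs bureau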